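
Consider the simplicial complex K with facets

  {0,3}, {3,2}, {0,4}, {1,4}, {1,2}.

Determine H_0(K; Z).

Take the total order 0 < 1 < 2 < 3 < 4 on the vertex set. Then K (dimension 1) consists of the simplices:

  0-simplices (5): [0], [1], [2], [3], [4]
  1-simplices (5): [0,3], [0,4], [1,2], [1,4], [2,3]

Hence C_0 ≅ Z^5, C_1 ≅ Z^5.

The boundary map ∂_1: C_1 → C_0 maps an edge to its endpoints' difference, ∂[p,q] = q − p. For instance
  ∂[2,3] = [3] − [2].
The 5×5 boundary matrix has rank 4 and Smith normal form diag(1,1,1,1).

Reading off H_k = ker ∂_k / im ∂_{k+1}:

  H_0: rank C_0 − rank ∂_1 = 5 − 4 = 1, and the invariant factors of ∂_1 are all 1, so H_0 ≅ Z.

H_0 ≅ Z.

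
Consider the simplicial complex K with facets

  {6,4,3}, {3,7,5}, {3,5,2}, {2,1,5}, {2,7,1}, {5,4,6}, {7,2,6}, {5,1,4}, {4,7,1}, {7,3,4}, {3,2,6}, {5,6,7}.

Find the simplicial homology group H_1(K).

H_1 = Z/2.

Take the total order 1 < 2 < 3 < 4 < 5 < 6 < 7 on the vertex set. Then K (dimension 2) consists of the simplices:

  0-simplices (7): [1], [2], [3], [4], [5], [6], [7]
  1-simplices (18): [1,2], [1,4], [1,5], [1,7], [2,3], [2,5], [2,6], [2,7], [3,4], [3,5], [3,6], [3,7], [4,5], [4,6], [4,7], [5,6], [5,7], [6,7]
  2-simplices (12): [1,2,5], [1,2,7], [1,4,5], [1,4,7], [2,3,5], [2,3,6], [2,6,7], [3,4,6], [3,4,7], [3,5,7], [4,5,6], [5,6,7]

Hence C_0 ≅ Z^7, C_1 ≅ Z^18, C_2 ≅ Z^12.

The boundary map ∂_1: C_1 → C_0 is given by ∂[p,q] = [q] − [p]. For instance
  ∂[1,2] = [2] − [1].
The resulting 7×18 matrix has rank 6, and its Smith normal form has invariant factors (1,1,1,1,1,1).

The boundary map ∂_2: C_2 → C_1 maps a triangle to the signed sum of its edges. For instance
  ∂[2,6,7] = [6,7] − [2,7] + [2,6],
  ∂[2,3,6] = [3,6] − [2,6] + [2,3].
This gives a 18×12 integer matrix of rank 12; reducing to Smith normal form yields diagonal entries (1,1,1,1,1,1,1,1,1,1,1,2).

Now H_k = ker ∂_k / im ∂_{k+1}, so:

  H_1: rank ker ∂_1 − rank ∂_2 = (18 − 6) − 12 = 0, and ∂_2 has invariant factor 2 > 1, so H_1 = Z/2.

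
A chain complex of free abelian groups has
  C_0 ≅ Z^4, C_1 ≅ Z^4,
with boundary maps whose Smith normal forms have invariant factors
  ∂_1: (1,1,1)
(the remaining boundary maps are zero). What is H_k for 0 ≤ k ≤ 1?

H_0: b_0 = 4 − 0 − 3 = 1; torsion from ∂_1 factors > 1: none. So H_0 = Z.
H_1: b_1 = 4 − 3 − 0 = 1; torsion from ∂_2 factors > 1: none. So H_1 = Z.

H_0 = Z,  H_1 = Z.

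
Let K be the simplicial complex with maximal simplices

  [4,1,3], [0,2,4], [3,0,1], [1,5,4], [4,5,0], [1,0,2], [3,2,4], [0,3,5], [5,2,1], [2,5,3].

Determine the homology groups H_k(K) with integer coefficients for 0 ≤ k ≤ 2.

H_0 ≅ Z,  H_1 ≅ Z/2,  H_2 = 0.

Fix the vertex order 0 < 1 < 2 < 3 < 4 < 5 and write every simplex with vertices in increasing order. Then dim K = 2 and the simplices of K are:

  0-simplices (6): [0], [1], [2], [3], [4], [5]
  1-simplices (15): [0,1], [0,2], [0,3], [0,4], [0,5], [1,2], [1,3], [1,4], [1,5], [2,3], [2,4], [2,5], [3,4], [3,5], [4,5]
  2-simplices (10): [0,1,2], [0,1,3], [0,2,4], [0,3,5], [0,4,5], [1,2,5], [1,3,4], [1,4,5], [2,3,4], [2,3,5]

so the chain groups are C_0 ≅ Z^6, C_1 ≅ Z^15, C_2 ≅ Z^10.

∂_1: C_1 → C_0 maps an edge to its endpoints' difference, ∂[p,q] = q − p. For instance
  ∂[1,3] = [3] − [1].
This gives a 6×15 integer matrix of rank 5; reducing to Smith normal form yields diagonal entries (1,1,1,1,1).

Boundary ∂_2: C_2 → C_1 acts by ∂[p,q,r] = [q,r] − [p,r] + [p,q]. For instance
  ∂[0,1,2] = [1,2] − [0,2] + [0,1],
  ∂[1,4,5] = [4,5] − [1,5] + [1,4].
As a 15×10 matrix over Z this has rank 10, with invariant factors (1,1,1,1,1,1,1,1,1,2).

From H_k ≅ ker(∂_k) / im(∂_{k+1}) we obtain:

  H_0: rank C_0 − rank ∂_1 = 6 − 5 = 1, and the invariant factors of ∂_1 are all 1, so H_0 = Z.
  H_1: rank ker ∂_1 − rank ∂_2 = (15 − 5) − 10 = 0, and ∂_2 has invariant factor 2 > 1, so H_1 = Z/2.
  H_2: rank ker ∂_2 − rank ∂_3 = (10 − 10) − 0 = 0, and there is no ∂_3, so H_2 = 0.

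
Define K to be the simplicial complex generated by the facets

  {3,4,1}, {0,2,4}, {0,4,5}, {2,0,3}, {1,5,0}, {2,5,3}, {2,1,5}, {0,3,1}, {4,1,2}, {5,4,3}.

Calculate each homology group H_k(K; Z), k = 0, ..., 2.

We work with the vertex ordering 0 < 1 < 2 < 3 < 4 < 5. The simplices of K, each written with vertices in increasing order, are:

  0-simplices (6): [0], [1], [2], [3], [4], [5]
  1-simplices (15): [0,1], [0,2], [0,3], [0,4], [0,5], [1,2], [1,3], [1,4], [1,5], [2,3], [2,4], [2,5], [3,4], [3,5], [4,5]
  2-simplices (10): [0,1,3], [0,1,5], [0,2,3], [0,2,4], [0,4,5], [1,2,4], [1,2,5], [1,3,4], [2,3,5], [3,4,5]

giving chain groups C_0 ≅ Z^6, C_1 ≅ Z^15, C_2 ≅ Z^10.

∂_1: C_1 → C_0 sends each edge [p,q] (with p < q) to q − p.
The resulting 6×15 matrix has rank 5, and its Smith normal form has invariant factors (1,1,1,1,1).

The boundary map ∂_2: C_2 → C_1 sends each 2-simplex [p,q,r] to [q,r] − [p,r] + [p,q]. For instance
  ∂[1,3,4] = [3,4] − [1,4] + [1,3],
  ∂[0,2,3] = [2,3] − [0,3] + [0,2].
The 15×10 boundary matrix has rank 10 and Smith normal form diag(1,1,1,1,1,1,1,1,1,2).

Reading off H_k = ker ∂_k / im ∂_{k+1}:

  H_0: rank C_0 − rank ∂_1 = 6 − 5 = 1, and the invariant factors of ∂_1 are all 1, so H_0 = Z.
  H_1: rank ker ∂_1 − rank ∂_2 = (15 − 5) − 10 = 0, and ∂_2 has invariant factor 2 > 1, so H_1 = Z/2Z.
  H_2: rank ker ∂_2 − rank ∂_3 = (10 − 10) − 0 = 0, and there is no ∂_3, so H_2 = 0.

(K is a triangulation of the real projective plane RP^2.)

H_0 ≅ Z,  H_1 ≅ Z/2Z,  H_2 = 0.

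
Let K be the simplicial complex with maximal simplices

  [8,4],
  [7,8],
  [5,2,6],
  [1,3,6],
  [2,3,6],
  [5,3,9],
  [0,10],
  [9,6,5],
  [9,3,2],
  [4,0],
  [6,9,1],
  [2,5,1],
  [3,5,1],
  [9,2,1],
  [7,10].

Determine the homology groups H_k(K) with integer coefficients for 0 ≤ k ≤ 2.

H_0 ≅ Z^2,  H_1 ≅ Z × Z/2,  H_2 = 0.

Order the vertices as 0 < 1 < 2 < 3 < 4 < 5 < 6 < 7 < 8 < 9 < 10. Listing each simplex with vertices in this order, K has dimension 2 with simplices:

  0-simplices (11): [0], [1], [2], [3], [4], [5], [6], [7], [8], [9], [10]
  1-simplices (20): [0,4], [0,10], [1,2], [1,3], [1,5], [1,6], [1,9], [2,3], [2,5], [2,6], [2,9], [3,5], [3,6], [3,9], [4,8], [5,6], [5,9], [6,9], [7,8], [7,10]
  2-simplices (10): [1,2,5], [1,2,9], [1,3,5], [1,3,6], [1,6,9], [2,3,6], [2,3,9], [2,5,6], [3,5,9], [5,6,9]

giving chain groups C_0 ≅ Z^11, C_1 ≅ Z^20, C_2 ≅ Z^10.

∂_1: C_1 → C_0 is given by ∂[p,q] = [q] − [p].
This gives a 11×20 integer matrix of rank 9; reducing to Smith normal form yields diagonal entries (1,1,1,1,1,1,1,1,1).

∂_2: C_2 → C_1 sends each 2-simplex [p,q,r] to [q,r] − [p,r] + [p,q]. For instance
  ∂[3,5,9] = [5,9] − [3,9] + [3,5],
  ∂[1,3,5] = [3,5] − [1,5] + [1,3].
The resulting 20×10 matrix has rank 10, and its Smith normal form has invariant factors (1,1,1,1,1,1,1,1,1,2).

Computing H_k = (kernel of ∂_k) / (image of ∂_{k+1}):

  H_0: rank C_0 − rank ∂_1 = 11 − 9 = 2, and the invariant factors of ∂_1 are all 1, so H_0 ≅ Z^2.
  H_1: rank ker ∂_1 − rank ∂_2 = (20 − 9) − 10 = 1, and ∂_2 has invariant factor 2 > 1, so H_1 ≅ Z × Z/2.
  H_2: rank ker ∂_2 − rank ∂_3 = (10 − 10) − 0 = 0, and there is no ∂_3, so H_2 ≅ 0.

As a check, the Euler characteristic is 11 − 20 + 10 = 1, which agrees with 2 − 1 + 0 = 1.
(K is a triangulation of the disjoint union of the circle S^1 and the real projective plane RP^2.)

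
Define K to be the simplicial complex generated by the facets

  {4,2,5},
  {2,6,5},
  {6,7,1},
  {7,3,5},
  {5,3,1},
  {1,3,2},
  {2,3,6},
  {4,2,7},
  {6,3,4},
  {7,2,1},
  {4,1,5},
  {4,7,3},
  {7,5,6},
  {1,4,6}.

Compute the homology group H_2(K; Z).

We work with the vertex ordering 1 < 2 < 3 < 4 < 5 < 6 < 7. The simplices of K, each written with vertices in increasing order, are:

  0-simplices (7): [1], [2], [3], [4], [5], [6], [7]
  1-simplices (21): [1,2], [1,3], [1,4], [1,5], [1,6], [1,7], [2,3], [2,4], [2,5], [2,6], [2,7], [3,4], [3,5], [3,6], [3,7], [4,5], [4,6], [4,7], [5,6], [5,7], [6,7]
  2-simplices (14): [1,2,3], [1,2,7], [1,3,5], [1,4,5], [1,4,6], [1,6,7], [2,3,6], [2,4,5], [2,4,7], [2,5,6], [3,4,6], [3,4,7], [3,5,7], [5,6,7]

so the chain groups are C_0 ≅ Z^7, C_1 ≅ Z^21, C_2 ≅ Z^14.

Boundary ∂_1: C_1 → C_0 sends each edge [p,q] (with p < q) to q − p. For instance
  ∂[1,2] = [2] − [1].
The 7×21 boundary matrix has rank 6 and Smith normal form diag(1,1,1,1,1,1).

∂_2: C_2 → C_1 maps a triangle to the signed sum of its edges. For instance
  ∂[2,4,7] = [4,7] − [2,7] + [2,4],
  ∂[1,4,5] = [4,5] − [1,5] + [1,4].
This gives a 21×14 integer matrix of rank 13; reducing to Smith normal form yields diagonal entries (1,1,1,1,1,1,1,1,1,1,1,1,1).

Now H_k = ker ∂_k / im ∂_{k+1}, so:

  H_2: rank ker ∂_2 − rank ∂_3 = (14 − 13) − 0 = 1, and there is no ∂_3, so H_2 ≅ Z.

H_2 = Z.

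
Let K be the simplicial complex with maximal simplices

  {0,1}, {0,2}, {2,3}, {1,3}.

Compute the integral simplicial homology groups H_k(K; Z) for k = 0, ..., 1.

K has 4 vertices, 4 edges.
rank ∂_0 = 0, rank ∂_1 = 3 ⇒ b_0 = 4 − 0 − 3 = 1; all invariant factors of ∂_1 are 1 so no torsion. So H_0 = Z.
rank ∂_1 = 3, rank ∂_2 = 0 ⇒ b_1 = 4 − 3 − 0 = 1. So H_1 = Z.

H_0 ≅ Z,  H_1 ≅ Z.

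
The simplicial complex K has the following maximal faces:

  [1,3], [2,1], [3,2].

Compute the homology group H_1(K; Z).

H_1 ≅ Z.

Order the vertices as 1 < 2 < 3. Listing each simplex with vertices in this order, K has dimension 1 with simplices:

  0-simplices (3): [1], [2], [3]
  1-simplices (3): [1,2], [1,3], [2,3]

so the chain groups are C_0 ≅ Z^3, C_1 ≅ Z^3.

Boundary ∂_1: C_1 → C_0 maps an edge to its endpoints' difference, ∂[p,q] = q − p.
This gives a 3×3 integer matrix of rank 2; reducing to Smith normal form yields diagonal entries (1,1).

Computing H_k = (kernel of ∂_k) / (image of ∂_{k+1}):

  H_1: rank ker ∂_1 − rank ∂_2 = (3 − 2) − 0 = 1, and there is no ∂_2, so H_1 = Z.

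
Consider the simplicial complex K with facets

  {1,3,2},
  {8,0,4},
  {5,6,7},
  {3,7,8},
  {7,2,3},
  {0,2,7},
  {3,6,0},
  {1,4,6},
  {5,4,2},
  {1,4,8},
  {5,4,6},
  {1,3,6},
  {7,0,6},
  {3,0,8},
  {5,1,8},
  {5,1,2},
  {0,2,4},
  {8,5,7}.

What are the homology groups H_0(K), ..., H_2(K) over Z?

H_0 ≅ Z,  H_1 ≅ Z ⊕ Z/2Z,  H_2 = 0.

Order the vertices as 0 < 1 < 2 < 3 < 4 < 5 < 6 < 7 < 8. Listing each simplex with vertices in this order, K has dimension 2 with simplices:

  0-simplices (9): [0], [1], [2], [3], [4], [5], [6], [7], [8]
  1-simplices (27): (27 of them)
  2-simplices (18): [0,2,4], [0,2,7], [0,3,6], [0,3,8], [0,4,8], [0,6,7], [1,2,3], [1,2,5], [1,3,6], [1,4,6], [1,4,8], [1,5,8], [2,3,7], [2,4,5], [3,7,8], [4,5,6], [5,6,7], [5,7,8]

Hence C_0 ≅ Z^9, C_1 ≅ Z^27, C_2 ≅ Z^18.

∂_1: C_1 → C_0 maps an edge to its endpoints' difference, ∂[p,q] = q − p. For instance
  ∂[2,4] = [4] − [2].
The 9×27 boundary matrix has rank 8 and Smith normal form diag(1,1,1,1,1,1,1,1).

The boundary map ∂_2: C_2 → C_1 acts by ∂[p,q,r] = [q,r] − [p,r] + [p,q]. For instance
  ∂[4,5,6] = [5,6] − [4,6] + [4,5],
  ∂[0,2,7] = [2,7] − [0,7] + [0,2].
As a 27×18 matrix over Z this has rank 18, with invariant factors (1,1,1,1,1,1,1,1,1,1,1,1,1,1,1,1,1,2).

Reading off H_k = ker ∂_k / im ∂_{k+1}:

  H_0: rank C_0 − rank ∂_1 = 9 − 8 = 1, and the invariant factors of ∂_1 are all 1, so H_0 = Z.
  H_1: rank ker ∂_1 − rank ∂_2 = (27 − 8) − 18 = 1, and ∂_2 has invariant factor 2 > 1, so H_1 = Z ⊕ Z/2Z.
  H_2: rank ker ∂_2 − rank ∂_3 = (18 − 18) − 0 = 0, and there is no ∂_3, so H_2 = 0.

(K is a triangulation of the Klein bottle.)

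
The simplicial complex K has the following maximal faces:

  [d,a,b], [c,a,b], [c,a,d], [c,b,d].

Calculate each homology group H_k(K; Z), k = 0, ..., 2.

H_0 = Z,  H_1 = 0,  H_2 = Z.

We work with the vertex ordering a < b < c < d. The simplices of K, each written with vertices in increasing order, are:

  0-simplices (4): a, b, c, d
  1-simplices (6): ab, ac, ad, bc, bd, cd
  2-simplices (4): abc, abd, acd, bcd

giving chain groups C_0 ≅ Z^4, C_1 ≅ Z^6, C_2 ≅ Z^4.

∂_1: C_1 → C_0 maps an edge to its endpoints' difference, ∂[p,q] = q − p. For instance
  ∂ad = d − a.
As a 4×6 matrix over Z this has rank 3, with invariant factors (1,1,1).

Boundary ∂_2: C_2 → C_1 sends each 2-simplex [p,q,r] to [q,r] − [p,r] + [p,q]. For instance
  ∂acd = cd − ad + ac,
  ∂abc = bc − ac + ab.
The resulting 6×4 matrix has rank 3, and its Smith normal form has invariant factors (1,1,1).

From H_k ≅ ker(∂_k) / im(∂_{k+1}) we obtain:

  H_0: rank C_0 − rank ∂_1 = 4 − 3 = 1, and the invariant factors of ∂_1 are all 1, so H_0 ≅ Z.
  H_1: rank ker ∂_1 − rank ∂_2 = (6 − 3) − 3 = 0, and the invariant factors of ∂_2 are all 1, so H_1 ≅ 0.
  H_2: rank ker ∂_2 − rank ∂_3 = (4 − 3) − 0 = 1, and there is no ∂_3, so H_2 ≅ Z.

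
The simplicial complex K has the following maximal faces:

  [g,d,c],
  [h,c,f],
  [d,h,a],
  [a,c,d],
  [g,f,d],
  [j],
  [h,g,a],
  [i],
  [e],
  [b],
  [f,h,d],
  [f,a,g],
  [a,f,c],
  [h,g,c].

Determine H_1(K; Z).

H_1 = Z_2.

Fix the vertex order a < b < c < d < e < f < g < h < i < j and write every simplex with vertices in increasing order. Then dim K = 2 and the simplices of K are:

  0-simplices (10): a, b, c, d, e, f, g, h, i, j
  1-simplices (15): ac, ad, af, ag, ah, cd, cf, cg, ch, df, dg, dh, fg, fh, gh
  2-simplices (10): acd, acf, adh, afg, agh, cdg, cfh, cgh, dfg, dfh

so the chain groups are C_0 ≅ Z^10, C_1 ≅ Z^15, C_2 ≅ Z^10.

The boundary map ∂_1: C_1 → C_0 maps an edge to its endpoints' difference, ∂[p,q] = q − p. For instance
  ∂ch = h − c.
As a 10×15 matrix over Z this has rank 5, with invariant factors (1,1,1,1,1).

Boundary ∂_2: C_2 → C_1 acts by ∂[p,q,r] = [q,r] − [p,r] + [p,q]. For instance
  ∂adh = dh − ah + ad,
  ∂cfh = fh − ch + cf.
As a 15×10 matrix over Z this has rank 10, with invariant factors (1,1,1,1,1,1,1,1,1,2).

Now H_k = ker ∂_k / im ∂_{k+1}, so:

  H_1: rank ker ∂_1 − rank ∂_2 = (15 − 5) − 10 = 0, and ∂_2 has invariant factor 2 > 1, so H_1 = Z_2.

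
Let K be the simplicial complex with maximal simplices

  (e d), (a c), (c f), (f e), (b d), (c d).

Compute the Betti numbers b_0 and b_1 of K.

We work with the vertex ordering a < b < c < d < e < f. The simplices of K, each written with vertices in increasing order, are:

  0-simplices (6): a, b, c, d, e, f
  1-simplices (6): ac, bd, cd, cf, de, ef

Hence C_0 ≅ Z^6, C_1 ≅ Z^6.

∂_1: C_1 → C_0 sends each edge [p,q] (with p < q) to q − p.
This gives a 6×6 integer matrix of rank 5; reducing to Smith normal form yields diagonal entries (1,1,1,1,1).

From H_k ≅ ker(∂_k) / im(∂_{k+1}) we obtain:

  H_0: rank C_0 − rank ∂_1 = 6 − 5 = 1, and the invariant factors of ∂_1 are all 1, so H_0 ≅ Z.
  H_1: rank ker ∂_1 − rank ∂_2 = (6 − 5) − 0 = 1, and there is no ∂_2, so H_1 ≅ Z.

As a check, the Euler characteristic is 6 − 6 = 0, which agrees with 1 − 1 = 0.

Hence the Betti numbers are b_0 = 1, b_1 = 1.

b_0 = 1, b_1 = 1.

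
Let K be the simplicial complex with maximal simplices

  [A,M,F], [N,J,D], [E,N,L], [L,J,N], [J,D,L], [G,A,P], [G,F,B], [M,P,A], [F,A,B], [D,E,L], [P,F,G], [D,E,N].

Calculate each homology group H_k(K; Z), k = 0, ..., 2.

Order the vertices as A < B < D < E < F < G < J < L < M < N < P. Listing each simplex with vertices in this order, K has dimension 2 with simplices:

  0-simplices (11): A, B, D, E, F, G, J, L, M, N, P
  1-simplices (21): AB, AF, AG, AM, AP, BF, BG, DE, DJ, DL, DN, EL, EN, FG, FM, FP, GP, JL, JN, LN, MP
  2-simplices (12): ABF, AFM, AGP, AMP, BFG, DEL, DEN, DJL, DJN, ELN, FGP, JLN

giving chain groups C_0 ≅ Z^11, C_1 ≅ Z^21, C_2 ≅ Z^12.

∂_1: C_1 → C_0 sends each edge [p,q] (with p < q) to q − p. For instance
  ∂DN = N − D.
As a 11×21 matrix over Z this has rank 9, with invariant factors (1,1,1,1,1,1,1,1,1).

The boundary map ∂_2: C_2 → C_1 maps a triangle to the signed sum of its edges. For instance
  ∂DEL = EL − DL + DE,
  ∂AGP = GP − AP + AG.
The 21×12 boundary matrix has rank 11 and Smith normal form diag(1,1,1,1,1,1,1,1,1,1,1).

Computing H_k = (kernel of ∂_k) / (image of ∂_{k+1}):

  H_0: rank C_0 − rank ∂_1 = 11 − 9 = 2, and the invariant factors of ∂_1 are all 1, so H_0 ≅ Z^2.
  H_1: rank ker ∂_1 − rank ∂_2 = (21 − 9) − 11 = 1, and the invariant factors of ∂_2 are all 1, so H_1 ≅ Z.
  H_2: rank ker ∂_2 − rank ∂_3 = (12 − 11) − 0 = 1, and there is no ∂_3, so H_2 ≅ Z.

H_0 ≅ Z^2,  H_1 ≅ Z,  H_2 ≅ Z.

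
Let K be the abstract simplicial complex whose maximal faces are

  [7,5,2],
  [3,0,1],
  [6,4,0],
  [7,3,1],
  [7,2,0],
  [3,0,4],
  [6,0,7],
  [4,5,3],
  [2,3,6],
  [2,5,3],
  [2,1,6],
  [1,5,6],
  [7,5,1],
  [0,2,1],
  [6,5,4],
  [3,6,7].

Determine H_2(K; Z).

H_2 ≅ Z.

Take the total order 0 < 1 < 2 < 3 < 4 < 5 < 6 < 7 on the vertex set. Then K (dimension 2) consists of the simplices:

  0-simplices (8): [0], [1], [2], [3], [4], [5], [6], [7]
  1-simplices (24): (24 of them)
  2-simplices (16): [0,1,2], [0,1,3], [0,2,7], [0,3,4], [0,4,6], [0,6,7], [1,2,6], [1,3,7], [1,5,6], [1,5,7], [2,3,5], [2,3,6], [2,5,7], [3,4,5], [3,6,7], [4,5,6]

Hence C_0 ≅ Z^8, C_1 ≅ Z^24, C_2 ≅ Z^16.

∂_1: C_1 → C_0 maps an edge to its endpoints' difference, ∂[p,q] = q − p. For instance
  ∂[1,3] = [3] − [1].
This gives a 8×24 integer matrix of rank 7; reducing to Smith normal form yields diagonal entries (1,1,1,1,1,1,1).

∂_2: C_2 → C_1 acts by ∂[p,q,r] = [q,r] − [p,r] + [p,q]. For instance
  ∂[2,3,5] = [3,5] − [2,5] + [2,3],
  ∂[0,4,6] = [4,6] − [0,6] + [0,4].
The resulting 24×16 matrix has rank 15, and its Smith normal form has invariant factors (1,1,1,1,1,1,1,1,1,1,1,1,1,1,1).

From H_k ≅ ker(∂_k) / im(∂_{k+1}) we obtain:

  H_2: rank ker ∂_2 − rank ∂_3 = (16 − 15) − 0 = 1, and there is no ∂_3, so H_2 = Z.

(K is a triangulation of the torus T^2.)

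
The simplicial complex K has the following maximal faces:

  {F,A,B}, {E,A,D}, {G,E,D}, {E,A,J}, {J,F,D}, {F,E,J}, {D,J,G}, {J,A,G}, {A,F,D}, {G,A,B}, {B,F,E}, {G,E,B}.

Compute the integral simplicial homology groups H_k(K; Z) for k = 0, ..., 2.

Take the total order A < B < D < E < F < G < J on the vertex set. Then K (dimension 2) consists of the simplices:

  0-simplices (7): A, B, D, E, F, G, J
  1-simplices (18): AB, AD, AE, AF, AG, AJ, BE, BF, BG, DE, DF, DG, DJ, EF, EG, EJ, FJ, GJ
  2-simplices (12): ABF, ABG, ADE, ADF, AEJ, AGJ, BEF, BEG, DEG, DFJ, DGJ, EFJ

so the chain groups are C_0 ≅ Z^7, C_1 ≅ Z^18, C_2 ≅ Z^12.

∂_1: C_1 → C_0 is given by ∂[p,q] = [q] − [p]. For instance
  ∂AG = G − A.
The 7×18 boundary matrix has rank 6 and Smith normal form diag(1,1,1,1,1,1).

The boundary map ∂_2: C_2 → C_1 maps a triangle to the signed sum of its edges. For instance
  ∂ADE = DE − AE + AD,
  ∂ABG = BG − AG + AB.
The resulting 18×12 matrix has rank 12, and its Smith normal form has invariant factors (1,1,1,1,1,1,1,1,1,1,1,2).

From H_k ≅ ker(∂_k) / im(∂_{k+1}) we obtain:

  H_0: rank C_0 − rank ∂_1 = 7 − 6 = 1, and the invariant factors of ∂_1 are all 1, so H_0 ≅ Z.
  H_1: rank ker ∂_1 − rank ∂_2 = (18 − 6) − 12 = 0, and ∂_2 has invariant factor 2 > 1, so H_1 ≅ Z/2.
  H_2: rank ker ∂_2 − rank ∂_3 = (12 − 12) − 0 = 0, and there is no ∂_3, so H_2 ≅ 0.

As a check, the Euler characteristic is 7 − 18 + 12 = 1, which agrees with 1 − 0 + 0 = 1.

H_0 = Z,  H_1 = Z/2,  H_2 = 0.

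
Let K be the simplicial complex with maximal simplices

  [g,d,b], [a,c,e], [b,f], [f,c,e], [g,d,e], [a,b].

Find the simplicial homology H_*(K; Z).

H_0 = Z,  H_1 = Z^2,  H_2 = 0.

Fix the vertex order a < b < c < d < e < f < g and write every simplex with vertices in increasing order. Then dim K = 2 and the simplices of K are:

  0-simplices (7): a, b, c, d, e, f, g
  1-simplices (12): ab, ac, ae, bd, bf, bg, ce, cf, de, dg, ef, eg
  2-simplices (4): ace, bdg, cef, deg

giving chain groups C_0 ≅ Z^7, C_1 ≅ Z^12, C_2 ≅ Z^4.

Boundary ∂_1: C_1 → C_0 sends each edge [p,q] (with p < q) to q − p. For instance
  ∂ef = f − e.
The 7×12 boundary matrix has rank 6 and Smith normal form diag(1,1,1,1,1,1).

∂_2: C_2 → C_1 acts by ∂[p,q,r] = [q,r] − [p,r] + [p,q]. For instance
  ∂deg = eg − dg + de,
  ∂ace = ce − ae + ac.
The 12×4 boundary matrix has rank 4 and Smith normal form diag(1,1,1,1).

Reading off H_k = ker ∂_k / im ∂_{k+1}:

  H_0: rank C_0 − rank ∂_1 = 7 − 6 = 1, and the invariant factors of ∂_1 are all 1, so H_0 = Z.
  H_1: rank ker ∂_1 − rank ∂_2 = (12 − 6) − 4 = 2, and the invariant factors of ∂_2 are all 1, so H_1 = Z^2.
  H_2: rank ker ∂_2 − rank ∂_3 = (4 − 4) − 0 = 0, and there is no ∂_3, so H_2 = 0.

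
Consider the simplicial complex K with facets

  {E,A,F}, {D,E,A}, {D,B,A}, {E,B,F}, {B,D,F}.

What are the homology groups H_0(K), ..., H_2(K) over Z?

Take the total order A < B < D < E < F on the vertex set. Then K (dimension 2) consists of the simplices:

  0-simplices (5): A, B, D, E, F
  1-simplices (10): AB, AD, AE, AF, BD, BE, BF, DE, DF, EF
  2-simplices (5): ABD, ADE, AEF, BDF, BEF

giving chain groups C_0 ≅ Z^5, C_1 ≅ Z^10, C_2 ≅ Z^5.

The boundary map ∂_1: C_1 → C_0 sends each edge [p,q] (with p < q) to q − p. For instance
  ∂DF = F − D.
The resulting 5×10 matrix has rank 4, and its Smith normal form has invariant factors (1,1,1,1).

∂_2: C_2 → C_1 maps a triangle to the signed sum of its edges. For instance
  ∂BDF = DF − BF + BD,
  ∂ABD = BD − AD + AB.
The resulting 10×5 matrix has rank 5, and its Smith normal form has invariant factors (1,1,1,1,1).

From H_k ≅ ker(∂_k) / im(∂_{k+1}) we obtain:

  H_0: rank C_0 − rank ∂_1 = 5 − 4 = 1, and the invariant factors of ∂_1 are all 1, so H_0 ≅ Z.
  H_1: rank ker ∂_1 − rank ∂_2 = (10 − 4) − 5 = 1, and the invariant factors of ∂_2 are all 1, so H_1 ≅ Z.
  H_2: rank ker ∂_2 − rank ∂_3 = (5 − 5) − 0 = 0, and there is no ∂_3, so H_2 ≅ 0.

H_0 = Z,  H_1 = Z,  H_2 = 0.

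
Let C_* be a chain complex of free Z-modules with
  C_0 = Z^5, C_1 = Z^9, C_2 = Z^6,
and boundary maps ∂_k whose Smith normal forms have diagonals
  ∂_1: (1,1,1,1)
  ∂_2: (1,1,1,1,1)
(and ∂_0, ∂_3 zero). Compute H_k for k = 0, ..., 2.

H_0 ≅ Z,  H_1 = 0,  H_2 ≅ Z.

H_0: b_0 = 5 − 0 − 4 = 1; torsion from ∂_1 factors > 1: none. So H_0 ≅ Z.
H_1: b_1 = 9 − 4 − 5 = 0; torsion from ∂_2 factors > 1: none. So H_1 ≅ 0.
H_2: b_2 = 6 − 5 − 0 = 1; torsion from ∂_3 factors > 1: none. So H_2 ≅ Z.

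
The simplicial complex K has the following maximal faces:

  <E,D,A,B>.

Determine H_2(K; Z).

H_2 ≅ 0.

Fix the vertex order A < B < D < E and write every simplex with vertices in increasing order. Then dim K = 3 and the simplices of K are:

  0-simplices (4): A, B, D, E
  1-simplices (6): AB, AD, AE, BD, BE, DE
  2-simplices (4): ABD, ABE, ADE, BDE
  3-simplices (1): ABDE

Hence C_0 ≅ Z^4, C_1 ≅ Z^6, C_2 ≅ Z^4, C_3 ≅ Z^1.

The boundary map ∂_1: C_1 → C_0 maps an edge to its endpoints' difference, ∂[p,q] = q − p.
As a 4×6 matrix over Z this has rank 3, with invariant factors (1,1,1).

Boundary ∂_2: C_2 → C_1 maps a triangle to the signed sum of its edges. For instance
  ∂BDE = DE − BE + BD,
  ∂ABE = BE − AE + AB.
The resulting 6×4 matrix has rank 3, and its Smith normal form has invariant factors (1,1,1).

Boundary ∂_3: C_3 → C_2 sends each 3-simplex σ to the alternating sum Σ_i (−1)^i (σ with its i-th vertex removed). For instance
  ∂ABDE = BDE − ADE + ABE − ABD.
As a 4×1 matrix over Z this has rank 1, with invariant factors (1).

Reading off H_k = ker ∂_k / im ∂_{k+1}:

  H_2: rank ker ∂_2 − rank ∂_3 = (4 − 3) − 1 = 0, and the invariant factors of ∂_3 are all 1, so H_2 = 0.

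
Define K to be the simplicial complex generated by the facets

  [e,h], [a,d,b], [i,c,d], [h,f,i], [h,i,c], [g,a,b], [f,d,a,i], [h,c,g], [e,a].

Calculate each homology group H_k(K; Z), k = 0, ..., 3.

H_0 = Z,  H_1 = Z^2,  H_2 = 0,  H_3 = 0.

Fix the vertex order a < b < c < d < e < f < g < h < i and write every simplex with vertices in increasing order. Then dim K = 3 and the simplices of K are:

  0-simplices (9): a, b, c, d, e, f, g, h, i
  1-simplices (19): ab, ad, ae, af, ag, ai, bd, bg, cd, cg, ch, ci, df, di, eh, fh, fi, gh, hi
  2-simplices (10): abd, abg, adf, adi, afi, cdi, cgh, chi, dfi, fhi
  3-simplices (1): adfi

so the chain groups are C_0 ≅ Z^9, C_1 ≅ Z^19, C_2 ≅ Z^10, C_3 ≅ Z^1.

Boundary ∂_1: C_1 → C_0 is given by ∂[p,q] = [q] − [p]. For instance
  ∂af = f − a.
This gives a 9×19 integer matrix of rank 8; reducing to Smith normal form yields diagonal entries (1,1,1,1,1,1,1,1).

The boundary map ∂_2: C_2 → C_1 maps a triangle to the signed sum of its edges. For instance
  ∂abd = bd − ad + ab,
  ∂afi = fi − ai + af.
The resulting 19×10 matrix has rank 9, and its Smith normal form has invariant factors (1,1,1,1,1,1,1,1,1).

∂_3: C_3 → C_2 sends each 3-simplex σ to the alternating sum Σ_i (−1)^i (σ with its i-th vertex removed). For instance
  ∂adfi = dfi − afi + adi − adf.
This gives a 10×1 integer matrix of rank 1; reducing to Smith normal form yields diagonal entries (1).

Computing H_k = (kernel of ∂_k) / (image of ∂_{k+1}):

  H_0: rank C_0 − rank ∂_1 = 9 − 8 = 1, and the invariant factors of ∂_1 are all 1, so H_0 = Z.
  H_1: rank ker ∂_1 − rank ∂_2 = (19 − 8) − 9 = 2, and the invariant factors of ∂_2 are all 1, so H_1 = Z^2.
  H_2: rank ker ∂_2 − rank ∂_3 = (10 − 9) − 1 = 0, and the invariant factors of ∂_3 are all 1, so H_2 = 0.
  H_3: rank ker ∂_3 − rank ∂_4 = (1 − 1) − 0 = 0, and there is no ∂_4, so H_3 = 0.

As a check, the Euler characteristic is 9 − 19 + 10 − 1 = -1, which agrees with 1 − 2 + 0 − 0 = -1.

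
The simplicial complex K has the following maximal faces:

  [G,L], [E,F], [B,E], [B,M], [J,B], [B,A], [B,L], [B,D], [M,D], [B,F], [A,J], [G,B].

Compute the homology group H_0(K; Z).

Fix the vertex order A < B < D < E < F < G < J < L < M and write every simplex with vertices in increasing order. Then dim K = 1 and the simplices of K are:

  0-simplices (9): A, B, D, E, F, G, J, L, M
  1-simplices (12): AB, AJ, BD, BE, BF, BG, BJ, BL, BM, DM, EF, GL

so the chain groups are C_0 ≅ Z^9, C_1 ≅ Z^12.

The boundary map ∂_1: C_1 → C_0 maps an edge to its endpoints' difference, ∂[p,q] = q − p. For instance
  ∂BL = L − B.
The 9×12 boundary matrix has rank 8 and Smith normal form diag(1,1,1,1,1,1,1,1).

Reading off H_k = ker ∂_k / im ∂_{k+1}:

  H_0: rank C_0 − rank ∂_1 = 9 − 8 = 1, and the invariant factors of ∂_1 are all 1, so H_0 ≅ Z.

H_0 = Z.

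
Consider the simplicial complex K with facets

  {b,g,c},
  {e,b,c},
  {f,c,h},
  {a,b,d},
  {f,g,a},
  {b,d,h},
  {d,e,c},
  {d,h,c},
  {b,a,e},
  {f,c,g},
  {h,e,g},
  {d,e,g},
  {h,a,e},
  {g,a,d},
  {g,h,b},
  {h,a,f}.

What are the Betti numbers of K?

Order the vertices as a < b < c < d < e < f < g < h. Listing each simplex with vertices in this order, K has dimension 2 with simplices:

  0-simplices (8): a, b, c, d, e, f, g, h
  1-simplices (24): ab, ad, ae, af, ag, ah, bc, bd, be, bg, bh, cd, ce, cf, cg, ch, de, dg, dh, eg, eh, fg, fh, gh
  2-simplices (16): abd, abe, adg, aeh, afg, afh, bce, bcg, bdh, bgh, cde, cdh, cfg, cfh, deg, egh

so the chain groups are C_0 ≅ Z^8, C_1 ≅ Z^24, C_2 ≅ Z^16.

Boundary ∂_1: C_1 → C_0 sends each edge [p,q] (with p < q) to q − p.
As a 8×24 matrix over Z this has rank 7, with invariant factors (1,1,1,1,1,1,1).

Boundary ∂_2: C_2 → C_1 maps a triangle to the signed sum of its edges. For instance
  ∂abd = bd − ad + ab,
  ∂bce = ce − be + bc.
The 24×16 boundary matrix has rank 15 and Smith normal form diag(1,1,1,1,1,1,1,1,1,1,1,1,1,1,1).

Now H_k = ker ∂_k / im ∂_{k+1}, so:

  H_0: rank C_0 − rank ∂_1 = 8 − 7 = 1, and the invariant factors of ∂_1 are all 1, so H_0 ≅ Z.
  H_1: rank ker ∂_1 − rank ∂_2 = (24 − 7) − 15 = 2, and the invariant factors of ∂_2 are all 1, so H_1 ≅ Z^2.
  H_2: rank ker ∂_2 − rank ∂_3 = (16 − 15) − 0 = 1, and there is no ∂_3, so H_2 ≅ Z.

As a check, the Euler characteristic is 8 − 24 + 16 = 0, which agrees with 1 − 2 + 1 = 0.

Hence the Betti numbers are b_0 = 1, b_1 = 2, b_2 = 1.

b_0 = 1, b_1 = 2, b_2 = 1.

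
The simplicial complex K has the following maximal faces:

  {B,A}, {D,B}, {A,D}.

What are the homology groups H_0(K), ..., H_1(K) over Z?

H_0 = Z,  H_1 = Z.

We work with the vertex ordering A < B < D. The simplices of K, each written with vertices in increasing order, are:

  0-simplices (3): A, B, D
  1-simplices (3): AB, AD, BD

so the chain groups are C_0 ≅ Z^3, C_1 ≅ Z^3.

The boundary map ∂_1: C_1 → C_0 sends each edge [p,q] (with p < q) to q − p.
This gives a 3×3 integer matrix of rank 2; reducing to Smith normal form yields diagonal entries (1,1).

From H_k ≅ ker(∂_k) / im(∂_{k+1}) we obtain:

  H_0: rank C_0 − rank ∂_1 = 3 − 2 = 1, and the invariant factors of ∂_1 are all 1, so H_0 ≅ Z.
  H_1: rank ker ∂_1 − rank ∂_2 = (3 − 2) − 0 = 1, and there is no ∂_2, so H_1 ≅ Z.

As a check, the Euler characteristic is 3 − 3 = 0, which agrees with 1 − 1 = 0.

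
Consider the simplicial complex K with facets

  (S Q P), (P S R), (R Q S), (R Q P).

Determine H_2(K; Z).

Order the vertices as P < Q < R < S. Listing each simplex with vertices in this order, K has dimension 2 with simplices:

  0-simplices (4): P, Q, R, S
  1-simplices (6): PQ, PR, PS, QR, QS, RS
  2-simplices (4): PQR, PQS, PRS, QRS

so the chain groups are C_0 ≅ Z^4, C_1 ≅ Z^6, C_2 ≅ Z^4.

∂_1: C_1 → C_0 sends each edge [p,q] (with p < q) to q − p. For instance
  ∂RS = S − R.
This gives a 4×6 integer matrix of rank 3; reducing to Smith normal form yields diagonal entries (1,1,1).

∂_2: C_2 → C_1 acts by ∂[p,q,r] = [q,r] − [p,r] + [p,q]. For instance
  ∂QRS = RS − QS + QR,
  ∂PQR = QR − PR + PQ.
The 6×4 boundary matrix has rank 3 and Smith normal form diag(1,1,1).

Computing H_k = (kernel of ∂_k) / (image of ∂_{k+1}):

  H_2: rank ker ∂_2 − rank ∂_3 = (4 − 3) − 0 = 1, and there is no ∂_3, so H_2 ≅ Z.

H_2 ≅ Z.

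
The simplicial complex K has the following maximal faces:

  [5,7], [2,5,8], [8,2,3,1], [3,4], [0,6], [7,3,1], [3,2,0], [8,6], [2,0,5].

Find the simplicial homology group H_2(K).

Take the total order 0 < 1 < 2 < 3 < 4 < 5 < 6 < 7 < 8 on the vertex set. Then K (dimension 3) consists of the simplices:

  0-simplices (9): [0], [1], [2], [3], [4], [5], [6], [7], [8]
  1-simplices (17): [0,2], [0,3], [0,5], [0,6], [1,2], [1,3], [1,7], [1,8], [2,3], [2,5], [2,8], [3,4], [3,7], [3,8], [5,7], [5,8], [6,8]
  2-simplices (8): [0,2,3], [0,2,5], [1,2,3], [1,2,8], [1,3,7], [1,3,8], [2,3,8], [2,5,8]
  3-simplices (1): [1,2,3,8]

so the chain groups are C_0 ≅ Z^9, C_1 ≅ Z^17, C_2 ≅ Z^8, C_3 ≅ Z^1.

Boundary ∂_1: C_1 → C_0 is given by ∂[p,q] = [q] − [p]. For instance
  ∂[0,3] = [3] − [0].
The 9×17 boundary matrix has rank 8 and Smith normal form diag(1,1,1,1,1,1,1,1).

The boundary map ∂_2: C_2 → C_1 maps a triangle to the signed sum of its edges. For instance
  ∂[2,5,8] = [5,8] − [2,8] + [2,5],
  ∂[1,3,7] = [3,7] − [1,7] + [1,3].
The resulting 17×8 matrix has rank 7, and its Smith normal form has invariant factors (1,1,1,1,1,1,1).

The boundary map ∂_3: C_3 → C_2 sends each 3-simplex σ to the alternating sum Σ_i (−1)^i (σ with its i-th vertex removed). For instance
  ∂[1,2,3,8] = [2,3,8] − [1,3,8] + [1,2,8] − [1,2,3].
The resulting 8×1 matrix has rank 1, and its Smith normal form has invariant factors (1).

Now H_k = ker ∂_k / im ∂_{k+1}, so:

  H_2: rank ker ∂_2 − rank ∂_3 = (8 − 7) − 1 = 0, and the invariant factors of ∂_3 are all 1, so H_2 = 0.

H_2 ≅ 0.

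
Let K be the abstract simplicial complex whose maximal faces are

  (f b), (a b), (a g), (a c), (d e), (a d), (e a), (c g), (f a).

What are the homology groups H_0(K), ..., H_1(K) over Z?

We work with the vertex ordering a < b < c < d < e < f < g. The simplices of K, each written with vertices in increasing order, are:

  0-simplices (7): a, b, c, d, e, f, g
  1-simplices (9): ab, ac, ad, ae, af, ag, bf, cg, de

so the chain groups are C_0 ≅ Z^7, C_1 ≅ Z^9.

Boundary ∂_1: C_1 → C_0 maps an edge to its endpoints' difference, ∂[p,q] = q − p. For instance
  ∂cg = g − c.
The resulting 7×9 matrix has rank 6, and its Smith normal form has invariant factors (1,1,1,1,1,1).

Reading off H_k = ker ∂_k / im ∂_{k+1}:

  H_0: rank C_0 − rank ∂_1 = 7 − 6 = 1, and the invariant factors of ∂_1 are all 1, so H_0 ≅ Z.
  H_1: rank ker ∂_1 − rank ∂_2 = (9 − 6) − 0 = 3, and there is no ∂_2, so H_1 ≅ Z^3.

H_0 ≅ Z,  H_1 ≅ Z^3.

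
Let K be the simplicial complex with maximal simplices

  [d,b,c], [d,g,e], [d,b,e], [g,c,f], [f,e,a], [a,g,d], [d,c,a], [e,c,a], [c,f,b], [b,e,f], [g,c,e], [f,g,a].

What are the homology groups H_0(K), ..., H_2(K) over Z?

Order the vertices as a < b < c < d < e < f < g. Listing each simplex with vertices in this order, K has dimension 2 with simplices:

  0-simplices (7): a, b, c, d, e, f, g
  1-simplices (18): ac, ad, ae, af, ag, bc, bd, be, bf, cd, ce, cf, cg, de, dg, ef, eg, fg
  2-simplices (12): acd, ace, adg, aef, afg, bcd, bcf, bde, bef, ceg, cfg, deg

Hence C_0 ≅ Z^7, C_1 ≅ Z^18, C_2 ≅ Z^12.

∂_1: C_1 → C_0 is given by ∂[p,q] = [q] − [p]. For instance
  ∂dg = g − d.
The 7×18 boundary matrix has rank 6 and Smith normal form diag(1,1,1,1,1,1).

The boundary map ∂_2: C_2 → C_1 maps a triangle to the signed sum of its edges. For instance
  ∂adg = dg − ag + ad,
  ∂acd = cd − ad + ac.
This gives a 18×12 integer matrix of rank 12; reducing to Smith normal form yields diagonal entries (1,1,1,1,1,1,1,1,1,1,1,2).

From H_k ≅ ker(∂_k) / im(∂_{k+1}) we obtain:

  H_0: rank C_0 − rank ∂_1 = 7 − 6 = 1, and the invariant factors of ∂_1 are all 1, so H_0 = Z.
  H_1: rank ker ∂_1 − rank ∂_2 = (18 − 6) − 12 = 0, and ∂_2 has invariant factor 2 > 1, so H_1 = Z/2.
  H_2: rank ker ∂_2 − rank ∂_3 = (12 − 12) − 0 = 0, and there is no ∂_3, so H_2 = 0.

(K is a triangulation of the real projective plane RP^2.)

H_0 ≅ Z,  H_1 ≅ Z/2,  H_2 = 0.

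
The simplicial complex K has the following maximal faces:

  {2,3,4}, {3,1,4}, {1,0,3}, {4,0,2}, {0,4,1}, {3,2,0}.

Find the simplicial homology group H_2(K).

H_2 = Z.

Order the vertices as 0 < 1 < 2 < 3 < 4. Listing each simplex with vertices in this order, K has dimension 2 with simplices:

  0-simplices (5): [0], [1], [2], [3], [4]
  1-simplices (9): [0,1], [0,2], [0,3], [0,4], [1,3], [1,4], [2,3], [2,4], [3,4]
  2-simplices (6): [0,1,3], [0,1,4], [0,2,3], [0,2,4], [1,3,4], [2,3,4]

Hence C_0 ≅ Z^5, C_1 ≅ Z^9, C_2 ≅ Z^6.

∂_1: C_1 → C_0 is given by ∂[p,q] = [q] − [p]. For instance
  ∂[1,4] = [4] − [1].
This gives a 5×9 integer matrix of rank 4; reducing to Smith normal form yields diagonal entries (1,1,1,1).

Boundary ∂_2: C_2 → C_1 maps a triangle to the signed sum of its edges. For instance
  ∂[0,2,3] = [2,3] − [0,3] + [0,2],
  ∂[0,1,4] = [1,4] − [0,4] + [0,1].
The resulting 9×6 matrix has rank 5, and its Smith normal form has invariant factors (1,1,1,1,1).

Now H_k = ker ∂_k / im ∂_{k+1}, so:

  H_2: rank ker ∂_2 − rank ∂_3 = (6 − 5) − 0 = 1, and there is no ∂_3, so H_2 = Z.

(K is a triangulation of the 2-sphere S^2.)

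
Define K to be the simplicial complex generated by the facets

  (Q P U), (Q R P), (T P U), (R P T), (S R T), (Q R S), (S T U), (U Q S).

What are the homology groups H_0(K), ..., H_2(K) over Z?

We work with the vertex ordering P < Q < R < S < T < U. The simplices of K, each written with vertices in increasing order, are:

  0-simplices (6): P, Q, R, S, T, U
  1-simplices (12): PQ, PR, PT, PU, QR, QS, QU, RS, RT, ST, SU, TU
  2-simplices (8): PQR, PQU, PRT, PTU, QRS, QSU, RST, STU

so the chain groups are C_0 ≅ Z^6, C_1 ≅ Z^12, C_2 ≅ Z^8.

∂_1: C_1 → C_0 is given by ∂[p,q] = [q] − [p]. For instance
  ∂TU = U − T.
The 6×12 boundary matrix has rank 5 and Smith normal form diag(1,1,1,1,1).

∂_2: C_2 → C_1 sends each 2-simplex [p,q,r] to [q,r] − [p,r] + [p,q]. For instance
  ∂QRS = RS − QS + QR,
  ∂PRT = RT − PT + PR.
This gives a 12×8 integer matrix of rank 7; reducing to Smith normal form yields diagonal entries (1,1,1,1,1,1,1).

Now H_k = ker ∂_k / im ∂_{k+1}, so:

  H_0: rank C_0 − rank ∂_1 = 6 − 5 = 1, and the invariant factors of ∂_1 are all 1, so H_0 ≅ Z.
  H_1: rank ker ∂_1 − rank ∂_2 = (12 − 5) − 7 = 0, and the invariant factors of ∂_2 are all 1, so H_1 ≅ 0.
  H_2: rank ker ∂_2 − rank ∂_3 = (8 − 7) − 0 = 1, and there is no ∂_3, so H_2 ≅ Z.

As a check, the Euler characteristic is 6 − 12 + 8 = 2, which agrees with 1 − 0 + 1 = 2.

H_0 = Z,  H_1 = 0,  H_2 = Z.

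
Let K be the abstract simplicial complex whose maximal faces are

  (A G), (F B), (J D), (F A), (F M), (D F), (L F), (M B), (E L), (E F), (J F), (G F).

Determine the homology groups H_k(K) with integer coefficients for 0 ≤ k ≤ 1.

Order the vertices as A < B < D < E < F < G < J < L < M. Listing each simplex with vertices in this order, K has dimension 1 with simplices:

  0-simplices (9): A, B, D, E, F, G, J, L, M
  1-simplices (12): AF, AG, BF, BM, DF, DJ, EF, EL, FG, FJ, FL, FM

giving chain groups C_0 ≅ Z^9, C_1 ≅ Z^12.

The boundary map ∂_1: C_1 → C_0 sends each edge [p,q] (with p < q) to q − p. For instance
  ∂BM = M − B.
The 9×12 boundary matrix has rank 8 and Smith normal form diag(1,1,1,1,1,1,1,1).

Computing H_k = (kernel of ∂_k) / (image of ∂_{k+1}):

  H_0: rank C_0 − rank ∂_1 = 9 − 8 = 1, and the invariant factors of ∂_1 are all 1, so H_0 = Z.
  H_1: rank ker ∂_1 − rank ∂_2 = (12 − 8) − 0 = 4, and there is no ∂_2, so H_1 = Z^4.

(K is a triangulation of a wedge of 4 circles.)

H_0 = Z,  H_1 = Z^4.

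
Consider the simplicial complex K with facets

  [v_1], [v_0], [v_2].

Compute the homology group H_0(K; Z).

H_0 = Z^3.

Fix the vertex order v_0 < v_1 < v_2 and write every simplex with vertices in increasing order. Then dim K = 0 and the simplices of K are:

  0-simplices (3): [v_0], [v_1], [v_2]

giving chain groups C_0 ≅ Z^3.

Reading off H_k = ker ∂_k / im ∂_{k+1}:

  H_0: rank C_0 − rank ∂_1 = 3 − 0 = 3, and there is no ∂_1, so H_0 = Z^3.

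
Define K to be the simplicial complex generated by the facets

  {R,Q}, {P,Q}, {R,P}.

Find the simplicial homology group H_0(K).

Order the vertices as P < Q < R. Listing each simplex with vertices in this order, K has dimension 1 with simplices:

  0-simplices (3): P, Q, R
  1-simplices (3): PQ, PR, QR

Hence C_0 ≅ Z^3, C_1 ≅ Z^3.

The boundary map ∂_1: C_1 → C_0 is given by ∂[p,q] = [q] − [p]. For instance
  ∂PR = R − P.
This gives a 3×3 integer matrix of rank 2; reducing to Smith normal form yields diagonal entries (1,1).

Reading off H_k = ker ∂_k / im ∂_{k+1}:

  H_0: rank C_0 − rank ∂_1 = 3 − 2 = 1, and the invariant factors of ∂_1 are all 1, so H_0 = Z.

H_0 = Z.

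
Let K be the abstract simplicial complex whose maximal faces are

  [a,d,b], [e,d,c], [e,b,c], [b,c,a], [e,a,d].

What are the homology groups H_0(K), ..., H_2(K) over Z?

Order the vertices as a < b < c < d < e. Listing each simplex with vertices in this order, K has dimension 2 with simplices:

  0-simplices (5): a, b, c, d, e
  1-simplices (10): ab, ac, ad, ae, bc, bd, be, cd, ce, de
  2-simplices (5): abc, abd, ade, bce, cde

Hence C_0 ≅ Z^5, C_1 ≅ Z^10, C_2 ≅ Z^5.

The boundary map ∂_1: C_1 → C_0 sends each edge [p,q] (with p < q) to q − p.
As a 5×10 matrix over Z this has rank 4, with invariant factors (1,1,1,1).

The boundary map ∂_2: C_2 → C_1 acts by ∂[p,q,r] = [q,r] − [p,r] + [p,q]. For instance
  ∂bce = ce − be + bc,
  ∂abd = bd − ad + ab.
This gives a 10×5 integer matrix of rank 5; reducing to Smith normal form yields diagonal entries (1,1,1,1,1).

Now H_k = ker ∂_k / im ∂_{k+1}, so:

  H_0: rank C_0 − rank ∂_1 = 5 − 4 = 1, and the invariant factors of ∂_1 are all 1, so H_0 = Z.
  H_1: rank ker ∂_1 − rank ∂_2 = (10 − 4) − 5 = 1, and the invariant factors of ∂_2 are all 1, so H_1 = Z.
  H_2: rank ker ∂_2 − rank ∂_3 = (5 − 5) − 0 = 0, and there is no ∂_3, so H_2 = 0.

H_0 = Z,  H_1 = Z,  H_2 = 0.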